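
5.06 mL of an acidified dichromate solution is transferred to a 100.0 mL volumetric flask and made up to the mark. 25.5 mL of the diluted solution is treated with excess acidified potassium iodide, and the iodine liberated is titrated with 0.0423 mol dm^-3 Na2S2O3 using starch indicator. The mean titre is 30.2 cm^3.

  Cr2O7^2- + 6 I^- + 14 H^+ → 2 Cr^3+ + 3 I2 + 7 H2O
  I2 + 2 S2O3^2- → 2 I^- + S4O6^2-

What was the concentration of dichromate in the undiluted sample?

0.165 mol/L

n(S2O3^2-) = 0.0302 × 0.0423 = 1.28 × 10^-3 mol
n(I2) = n(S2O3^2-)/2 = 6.39 × 10^-4 mol
From the 1:3 ratio, n(Cr2O7^2-) in the aliquot = 1/3 × 6.39 × 10^-4 = 2.13 × 10^-4 mol
[Cr2O7^2-]_dilute = 2.13 × 10^-4 / 0.0255 = 0.00835 mol/L
[Cr2O7^2-]_original = 0.00835 × 100.0/5.06 = 0.165 mol/L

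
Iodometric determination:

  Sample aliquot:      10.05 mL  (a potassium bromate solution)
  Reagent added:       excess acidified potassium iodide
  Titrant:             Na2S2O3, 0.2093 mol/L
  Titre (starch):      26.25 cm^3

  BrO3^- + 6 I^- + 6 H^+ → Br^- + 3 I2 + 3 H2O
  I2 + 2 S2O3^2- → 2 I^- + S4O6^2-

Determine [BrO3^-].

0.09111 mol/L

n(S2O3^2-) = 0.02625 × 0.2093 = 5.494 × 10^-3 mol
n(I2) = n(S2O3^2-)/2 = 2.747 × 10^-3 mol
From the 1:3 ratio, n(BrO3^-) in the aliquot = 1/3 × 2.747 × 10^-3 = 9.157 × 10^-4 mol
[BrO3^-] = 9.157 × 10^-4 / 0.01005 = 0.09111 mol/L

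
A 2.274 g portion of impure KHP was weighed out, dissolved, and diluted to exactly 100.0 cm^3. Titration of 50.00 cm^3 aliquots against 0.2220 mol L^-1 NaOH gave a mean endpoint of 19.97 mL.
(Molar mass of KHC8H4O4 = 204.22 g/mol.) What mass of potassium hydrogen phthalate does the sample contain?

1.811 g

KHC8H4O4 + NaOH → KNaC8H4O4 + H2O
n(NaOH) per titration = 0.01997 × 0.2220 = 4.433 × 10^-3 mol
n(KHC8H4O4) in each aliquot = 4.433 × 10^-3 mol (1:1 ratio)
n(KHC8H4O4) in the whole flask = 4.433 × 10^-3 × 100.0/50.00 = 8.867 × 10^-3 mol
mass of KHC8H4O4 = 8.867 × 10^-3 × 204.22 = 1.811 g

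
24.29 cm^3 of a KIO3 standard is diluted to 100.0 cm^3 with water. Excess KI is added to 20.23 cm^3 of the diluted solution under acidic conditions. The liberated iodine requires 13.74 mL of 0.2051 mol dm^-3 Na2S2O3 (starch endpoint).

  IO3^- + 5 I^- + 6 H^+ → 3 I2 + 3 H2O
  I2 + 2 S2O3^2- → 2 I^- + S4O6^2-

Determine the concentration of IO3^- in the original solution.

0.09558 mol/L

n(S2O3^2-) = 0.01374 × 0.2051 = 2.818 × 10^-3 mol
n(I2) = n(S2O3^2-)/2 = 1.409 × 10^-3 mol
From the 1:3 ratio, n(IO3^-) in the aliquot = 1/3 × 1.409 × 10^-3 = 4.697 × 10^-4 mol
[IO3^-]_dilute = 4.697 × 10^-4 / 0.02023 = 0.02322 mol/L
[IO3^-]_original = 0.02322 × 100.0/24.29 = 0.09558 mol/L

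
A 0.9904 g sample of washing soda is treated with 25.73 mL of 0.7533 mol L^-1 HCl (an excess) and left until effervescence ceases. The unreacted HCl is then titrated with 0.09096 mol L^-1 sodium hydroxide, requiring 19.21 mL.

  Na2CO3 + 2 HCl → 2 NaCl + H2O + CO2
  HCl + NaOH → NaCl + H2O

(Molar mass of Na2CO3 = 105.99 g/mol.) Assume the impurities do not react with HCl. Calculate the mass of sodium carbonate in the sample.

n(HCl) added = 0.02573 × 0.7533 = 0.01938 mol
n(NaOH) used in back-titration = 0.01921 × 0.09096 = 1.747 × 10^-3 mol
n(HCl) left over = 1.747 × 10^-3 mol (1:1 ratio)
n(HCl) consumed by analyte = 0.01938 − 1.747 × 10^-3 = 0.01764 mol
From the 1:2 ratio, n(Na2CO3) = 1/2 × 0.01764 = 8.818 × 10^-3 mol
mass of Na2CO3 = 8.818 × 10^-3 × 105.99 = 0.9346 g

0.9346 g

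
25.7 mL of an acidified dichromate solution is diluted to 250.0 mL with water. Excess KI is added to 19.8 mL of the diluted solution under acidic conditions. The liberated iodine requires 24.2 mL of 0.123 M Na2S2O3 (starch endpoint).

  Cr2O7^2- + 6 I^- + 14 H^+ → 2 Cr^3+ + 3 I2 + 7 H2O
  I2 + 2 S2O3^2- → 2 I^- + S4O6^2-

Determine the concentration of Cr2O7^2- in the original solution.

n(S2O3^2-) = 0.0242 × 0.123 = 2.98 × 10^-3 mol
n(I2) = n(S2O3^2-)/2 = 1.49 × 10^-3 mol
From the 1:3 ratio, n(Cr2O7^2-) in the aliquot = 1/3 × 1.49 × 10^-3 = 4.96 × 10^-4 mol
[Cr2O7^2-]_dilute = 4.96 × 10^-4 / 0.0198 = 0.0251 mol/L
[Cr2O7^2-]_original = 0.0251 × 250.0/25.7 = 0.244 mol/L

0.244 M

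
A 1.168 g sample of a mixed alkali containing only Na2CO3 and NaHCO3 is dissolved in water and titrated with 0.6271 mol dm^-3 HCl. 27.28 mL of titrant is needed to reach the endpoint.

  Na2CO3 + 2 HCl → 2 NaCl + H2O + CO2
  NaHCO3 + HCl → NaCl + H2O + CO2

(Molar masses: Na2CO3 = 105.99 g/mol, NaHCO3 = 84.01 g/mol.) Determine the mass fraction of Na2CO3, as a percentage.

39.38 %

n(HCl) = 0.02728 × 0.6271 = 0.01711 mol
Let x = n(Na2CO3), y = n(NaHCO3).
Titrant: 2x + 1y = 0.01711;  mass: 105.99x + 84.01y = 1.168
Solving, x = 4.340 × 10^-3 mol, y = 8.428 × 10^-3 mol
mass of Na2CO3 = 4.340 × 10^-3 × 105.99 = 0.4600 g
% Na2CO3 = 0.4600 / 1.168 × 100 = 39.38 %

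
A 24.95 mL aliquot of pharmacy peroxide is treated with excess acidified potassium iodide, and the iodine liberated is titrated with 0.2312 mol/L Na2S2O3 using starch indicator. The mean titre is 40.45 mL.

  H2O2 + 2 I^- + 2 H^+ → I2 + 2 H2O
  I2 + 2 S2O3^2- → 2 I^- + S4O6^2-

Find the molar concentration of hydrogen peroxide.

0.1874 mol/L

n(S2O3^2-) = 0.04045 × 0.2312 = 9.352 × 10^-3 mol
n(I2) = n(S2O3^2-)/2 = 4.676 × 10^-3 mol
n(H2O2) in the aliquot = 4.676 × 10^-3 mol (1:1 ratio)
[H2O2] = 4.676 × 10^-3 / 0.02495 = 0.1874 mol/L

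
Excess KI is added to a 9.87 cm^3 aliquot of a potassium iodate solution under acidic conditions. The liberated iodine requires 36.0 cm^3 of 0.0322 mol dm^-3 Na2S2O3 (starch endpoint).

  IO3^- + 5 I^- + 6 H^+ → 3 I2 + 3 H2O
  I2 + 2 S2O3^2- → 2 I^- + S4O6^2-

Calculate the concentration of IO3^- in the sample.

0.0196 mol/L

n(S2O3^2-) = 0.0360 × 0.0322 = 1.16 × 10^-3 mol
n(I2) = n(S2O3^2-)/2 = 5.80 × 10^-4 mol
From the 1:3 ratio, n(IO3^-) in the aliquot = 1/3 × 5.80 × 10^-4 = 1.93 × 10^-4 mol
[IO3^-] = 1.93 × 10^-4 / 0.00987 = 0.0196 mol/L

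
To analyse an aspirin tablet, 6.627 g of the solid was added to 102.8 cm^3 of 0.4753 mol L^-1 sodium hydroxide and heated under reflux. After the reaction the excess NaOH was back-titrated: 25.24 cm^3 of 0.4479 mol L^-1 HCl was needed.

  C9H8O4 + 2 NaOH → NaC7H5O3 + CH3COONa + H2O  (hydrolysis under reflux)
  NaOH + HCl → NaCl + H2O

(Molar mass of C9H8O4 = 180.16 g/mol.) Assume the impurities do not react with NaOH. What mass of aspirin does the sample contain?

3.383 g

n(NaOH) added = 0.1028 × 0.4753 = 0.04886 mol
n(HCl) used in back-titration = 0.02524 × 0.4479 = 0.01130 mol
n(NaOH) left over = 0.01130 mol (1:1 ratio)
n(NaOH) consumed by analyte = 0.04886 − 0.01130 = 0.03756 mol
From the 1:2 ratio, n(C9H8O4) = 1/2 × 0.03756 = 0.01878 mol
mass of C9H8O4 = 0.01878 × 180.16 = 3.383 g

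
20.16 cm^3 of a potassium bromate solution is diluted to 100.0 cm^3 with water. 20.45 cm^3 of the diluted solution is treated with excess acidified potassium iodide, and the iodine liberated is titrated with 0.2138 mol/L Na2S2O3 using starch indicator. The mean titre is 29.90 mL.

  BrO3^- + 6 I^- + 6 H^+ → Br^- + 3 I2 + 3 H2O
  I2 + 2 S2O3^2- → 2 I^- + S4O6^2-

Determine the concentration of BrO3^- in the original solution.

n(S2O3^2-) = 0.02990 × 0.2138 = 6.393 × 10^-3 mol
n(I2) = n(S2O3^2-)/2 = 3.196 × 10^-3 mol
From the 1:3 ratio, n(BrO3^-) in the aliquot = 1/3 × 3.196 × 10^-3 = 1.065 × 10^-3 mol
[BrO3^-]_dilute = 1.065 × 10^-3 / 0.02045 = 0.05210 mol/L
[BrO3^-]_original = 0.05210 × 100.0/20.16 = 0.2584 mol/L

0.2584 mol/L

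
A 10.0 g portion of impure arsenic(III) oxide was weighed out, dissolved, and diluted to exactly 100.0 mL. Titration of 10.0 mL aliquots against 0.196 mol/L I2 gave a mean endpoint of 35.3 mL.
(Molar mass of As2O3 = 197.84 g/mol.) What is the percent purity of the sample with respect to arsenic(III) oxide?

68.4 %

As2O3 + 2 I2 + 2 H2O → As2O5 + 4 HI
n(I2) per titration = 0.0353 × 0.196 = 6.92 × 10^-3 mol
From the 1:2 ratio, n(As2O3) in each aliquot = 1/2 × 6.92 × 10^-3 = 3.46 × 10^-3 mol
n(As2O3) in the whole flask = 3.46 × 10^-3 × 100.0/10.0 = 0.0346 mol
mass of As2O3 = 0.0346 × 197.84 = 6.84 g
% As2O3 = 6.84 / 10.0 × 100 = 68.4 %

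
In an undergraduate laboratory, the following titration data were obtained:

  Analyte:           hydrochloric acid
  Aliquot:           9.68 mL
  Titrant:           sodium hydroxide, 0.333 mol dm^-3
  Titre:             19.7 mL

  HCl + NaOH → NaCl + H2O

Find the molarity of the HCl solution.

n(NaOH) = 0.0197 L × 0.333 mol/L = 6.56 × 10^-3 mol
n(HCl) = 6.56 × 10^-3 mol (1:1 mole ratio)
[HCl] = 6.56 × 10^-3 mol / 0.00968 L = 0.678 mol/L

0.678 mol/L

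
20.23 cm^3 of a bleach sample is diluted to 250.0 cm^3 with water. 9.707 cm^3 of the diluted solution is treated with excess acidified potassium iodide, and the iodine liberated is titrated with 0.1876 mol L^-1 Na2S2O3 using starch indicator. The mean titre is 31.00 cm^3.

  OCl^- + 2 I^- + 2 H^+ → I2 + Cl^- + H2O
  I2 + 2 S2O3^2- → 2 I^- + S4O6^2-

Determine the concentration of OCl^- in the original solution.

n(S2O3^2-) = 0.03100 × 0.1876 = 5.816 × 10^-3 mol
n(I2) = n(S2O3^2-)/2 = 2.908 × 10^-3 mol
n(OCl^-) in the aliquot = 2.908 × 10^-3 mol (1:1 ratio)
[OCl^-]_dilute = 2.908 × 10^-3 / 0.009707 = 0.2996 mol/L
[OCl^-]_original = 0.2996 × 250.0/20.23 = 3.702 mol/L

3.702 mol/L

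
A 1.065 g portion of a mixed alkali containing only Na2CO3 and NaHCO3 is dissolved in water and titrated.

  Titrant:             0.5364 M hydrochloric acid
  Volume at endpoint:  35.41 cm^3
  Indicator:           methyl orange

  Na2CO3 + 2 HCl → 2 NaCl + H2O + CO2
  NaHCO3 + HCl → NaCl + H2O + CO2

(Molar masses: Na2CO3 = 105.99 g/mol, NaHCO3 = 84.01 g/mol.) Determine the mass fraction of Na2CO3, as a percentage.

85.14 %

n(HCl) = 0.03541 × 0.5364 = 0.01899 mol
Let x = n(Na2CO3), y = n(NaHCO3).
Titrant: 2x + 1y = 0.01899;  mass: 105.99x + 84.01y = 1.065
Solving, x = 8.555 × 10^-3 mol, y = 1.884 × 10^-3 mol
mass of Na2CO3 = 8.555 × 10^-3 × 105.99 = 0.9068 g
% Na2CO3 = 0.9068 / 1.065 × 100 = 85.14 %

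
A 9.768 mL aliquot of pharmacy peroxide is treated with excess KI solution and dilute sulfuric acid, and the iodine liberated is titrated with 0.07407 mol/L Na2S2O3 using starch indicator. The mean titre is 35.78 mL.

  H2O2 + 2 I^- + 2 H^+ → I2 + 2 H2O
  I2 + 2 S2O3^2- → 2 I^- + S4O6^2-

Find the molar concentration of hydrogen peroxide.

n(S2O3^2-) = 0.03578 × 0.07407 = 2.650 × 10^-3 mol
n(I2) = n(S2O3^2-)/2 = 1.325 × 10^-3 mol
n(H2O2) in the aliquot = 1.325 × 10^-3 mol (1:1 ratio)
[H2O2] = 1.325 × 10^-3 / 0.009768 = 0.1357 mol/L

0.1357 mol/L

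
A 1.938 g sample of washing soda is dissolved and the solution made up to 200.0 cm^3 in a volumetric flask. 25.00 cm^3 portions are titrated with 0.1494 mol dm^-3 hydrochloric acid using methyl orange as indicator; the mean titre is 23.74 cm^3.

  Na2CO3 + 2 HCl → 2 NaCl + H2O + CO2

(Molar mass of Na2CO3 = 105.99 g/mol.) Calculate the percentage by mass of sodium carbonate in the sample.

77.59 %

n(HCl) per titration = 0.02374 × 0.1494 = 3.547 × 10^-3 mol
From the 1:2 ratio, n(Na2CO3) in each aliquot = 1/2 × 3.547 × 10^-3 = 1.773 × 10^-3 mol
n(Na2CO3) in the whole flask = 1.773 × 10^-3 × 200.0/25.00 = 0.01419 mol
mass of Na2CO3 = 0.01419 × 105.99 = 1.504 g
% Na2CO3 = 1.504 / 1.938 × 100 = 77.59 %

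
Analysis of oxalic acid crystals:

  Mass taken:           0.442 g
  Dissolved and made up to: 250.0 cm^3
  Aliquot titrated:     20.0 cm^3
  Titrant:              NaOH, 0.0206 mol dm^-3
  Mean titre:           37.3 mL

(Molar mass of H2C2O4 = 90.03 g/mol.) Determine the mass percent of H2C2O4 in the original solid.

H2C2O4 + 2 NaOH → Na2C2O4 + 2 H2O
n(NaOH) per titration = 0.0373 × 0.0206 = 7.68 × 10^-4 mol
From the 1:2 ratio, n(H2C2O4) in each aliquot = 1/2 × 7.68 × 10^-4 = 3.84 × 10^-4 mol
n(H2C2O4) in the whole flask = 3.84 × 10^-4 × 250.0/20.0 = 4.80 × 10^-3 mol
mass of H2C2O4 = 4.80 × 10^-3 × 90.03 = 0.432 g
% H2C2O4 = 0.432 / 0.442 × 100 = 97.8 %

97.8 %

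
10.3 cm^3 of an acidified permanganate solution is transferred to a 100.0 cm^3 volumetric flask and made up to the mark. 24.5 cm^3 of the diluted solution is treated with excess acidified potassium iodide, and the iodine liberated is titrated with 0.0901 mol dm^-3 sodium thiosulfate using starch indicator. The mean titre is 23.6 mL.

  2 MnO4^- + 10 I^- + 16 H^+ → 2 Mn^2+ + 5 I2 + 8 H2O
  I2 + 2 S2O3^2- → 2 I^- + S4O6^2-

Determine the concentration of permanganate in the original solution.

n(S2O3^2-) = 0.0236 × 0.0901 = 2.13 × 10^-3 mol
n(I2) = n(S2O3^2-)/2 = 1.06 × 10^-3 mol
From the 2:5 ratio, n(MnO4^-) in the aliquot = 2/5 × 1.06 × 10^-3 = 4.25 × 10^-4 mol
[MnO4^-]_dilute = 4.25 × 10^-4 / 0.0245 = 0.0174 mol/L
[MnO4^-]_original = 0.0174 × 100.0/10.3 = 0.169 mol/L

0.169 mol/L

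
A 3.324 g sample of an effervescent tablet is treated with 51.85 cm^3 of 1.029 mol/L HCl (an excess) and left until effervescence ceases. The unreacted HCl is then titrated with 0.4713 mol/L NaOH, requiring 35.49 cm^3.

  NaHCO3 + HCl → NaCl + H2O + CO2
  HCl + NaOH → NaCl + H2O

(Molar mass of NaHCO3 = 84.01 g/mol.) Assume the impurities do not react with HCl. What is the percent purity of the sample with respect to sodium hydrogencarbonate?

n(HCl) added = 0.05185 × 1.029 = 0.05335 mol
n(NaOH) used in back-titration = 0.03549 × 0.4713 = 0.01673 mol
n(HCl) left over = 0.01673 mol (1:1 ratio)
n(HCl) consumed by analyte = 0.05335 − 0.01673 = 0.03663 mol
n(NaHCO3) = 0.03663 mol (1:1 ratio)
mass of NaHCO3 = 0.03663 × 84.01 = 3.077 g
% NaHCO3 = 3.077 / 3.324 × 100 = 92.57 %

92.57 %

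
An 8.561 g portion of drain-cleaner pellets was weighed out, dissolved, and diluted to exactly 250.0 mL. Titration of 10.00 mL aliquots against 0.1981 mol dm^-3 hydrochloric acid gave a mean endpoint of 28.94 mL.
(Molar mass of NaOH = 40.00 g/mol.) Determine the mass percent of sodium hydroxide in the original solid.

NaOH + HCl → NaCl + H2O
n(HCl) per titration = 0.02894 × 0.1981 = 5.733 × 10^-3 mol
n(NaOH) in each aliquot = 5.733 × 10^-3 mol (1:1 ratio)
n(NaOH) in the whole flask = 5.733 × 10^-3 × 250.0/10.00 = 0.1433 mol
mass of NaOH = 0.1433 × 40.00 = 5.733 g
% NaOH = 5.733 / 8.561 × 100 = 66.97 %

66.97 %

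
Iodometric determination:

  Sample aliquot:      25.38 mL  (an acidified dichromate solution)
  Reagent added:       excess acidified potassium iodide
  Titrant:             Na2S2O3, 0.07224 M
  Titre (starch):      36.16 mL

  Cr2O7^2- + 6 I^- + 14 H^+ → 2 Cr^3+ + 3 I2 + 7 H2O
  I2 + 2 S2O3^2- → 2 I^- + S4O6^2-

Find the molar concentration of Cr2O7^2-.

0.01715 M

n(S2O3^2-) = 0.03616 × 0.07224 = 2.612 × 10^-3 mol
n(I2) = n(S2O3^2-)/2 = 1.306 × 10^-3 mol
From the 1:3 ratio, n(Cr2O7^2-) in the aliquot = 1/3 × 1.306 × 10^-3 = 4.354 × 10^-4 mol
[Cr2O7^2-] = 4.354 × 10^-4 / 0.02538 = 0.01715 mol/L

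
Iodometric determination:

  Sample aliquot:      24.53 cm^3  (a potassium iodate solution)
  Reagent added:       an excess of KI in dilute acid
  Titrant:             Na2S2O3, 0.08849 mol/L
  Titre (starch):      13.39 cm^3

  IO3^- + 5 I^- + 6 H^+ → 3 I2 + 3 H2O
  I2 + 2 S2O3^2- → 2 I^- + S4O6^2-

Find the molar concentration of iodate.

n(S2O3^2-) = 0.01339 × 0.08849 = 1.185 × 10^-3 mol
n(I2) = n(S2O3^2-)/2 = 5.924 × 10^-4 mol
From the 1:3 ratio, n(IO3^-) in the aliquot = 1/3 × 5.924 × 10^-4 = 1.975 × 10^-4 mol
[IO3^-] = 1.975 × 10^-4 / 0.02453 = 0.008051 mol/L

0.008051 mol/L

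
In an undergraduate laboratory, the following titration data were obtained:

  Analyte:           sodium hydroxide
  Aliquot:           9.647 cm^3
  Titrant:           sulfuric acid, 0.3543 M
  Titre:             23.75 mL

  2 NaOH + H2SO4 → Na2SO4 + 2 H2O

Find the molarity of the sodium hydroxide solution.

n(H2SO4) = 0.02375 L × 0.3543 mol/L = 8.415 × 10^-3 mol
From the 2:1 mole ratio, n(NaOH) = 2/1 × 8.415 × 10^-3 = 0.01683 mol
[NaOH] = 0.01683 mol / 0.009647 L = 1.745 mol/L

1.745 M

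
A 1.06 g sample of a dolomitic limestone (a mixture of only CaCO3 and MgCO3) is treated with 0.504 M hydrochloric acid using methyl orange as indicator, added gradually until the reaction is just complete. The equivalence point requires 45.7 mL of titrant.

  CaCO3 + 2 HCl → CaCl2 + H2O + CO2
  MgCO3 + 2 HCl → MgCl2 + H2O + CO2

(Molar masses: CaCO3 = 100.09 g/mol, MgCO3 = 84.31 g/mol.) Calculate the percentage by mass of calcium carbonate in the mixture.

53.3 %

n(HCl) = 0.0457 × 0.504 = 0.0230 mol
Let x = n(CaCO3), y = n(MgCO3).
Titrant: 2x + 2y = 0.0230;  mass: 100.09x + 84.31y = 1.06
Solving, x = 5.64 × 10^-3 mol, y = 5.87 × 10^-3 mol
mass of CaCO3 = 5.64 × 10^-3 × 100.09 = 0.565 g
% CaCO3 = 0.565 / 1.06 × 100 = 53.3 %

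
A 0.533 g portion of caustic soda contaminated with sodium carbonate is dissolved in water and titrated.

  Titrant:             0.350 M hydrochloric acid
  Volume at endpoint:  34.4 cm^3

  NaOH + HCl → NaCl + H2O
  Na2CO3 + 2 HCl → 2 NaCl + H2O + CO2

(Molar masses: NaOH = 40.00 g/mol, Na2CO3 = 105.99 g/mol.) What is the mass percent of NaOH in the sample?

60.7 %

n(HCl) = 0.0344 × 0.350 = 0.0120 mol
Let x = n(NaOH), y = n(Na2CO3).
Titrant: 1x + 2y = 0.0120;  mass: 40.00x + 105.99y = 0.533
Solving, x = 8.08 × 10^-3 mol, y = 1.98 × 10^-3 mol
mass of NaOH = 8.08 × 10^-3 × 40.00 = 0.323 g
% NaOH = 0.323 / 0.533 × 100 = 60.7 %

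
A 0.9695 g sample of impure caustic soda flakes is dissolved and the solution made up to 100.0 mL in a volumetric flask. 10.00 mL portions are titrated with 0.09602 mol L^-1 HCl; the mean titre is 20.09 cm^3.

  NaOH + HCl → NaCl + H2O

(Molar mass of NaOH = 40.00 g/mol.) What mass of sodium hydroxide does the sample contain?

n(HCl) per titration = 0.02009 × 0.09602 = 1.929 × 10^-3 mol
n(NaOH) in each aliquot = 1.929 × 10^-3 mol (1:1 ratio)
n(NaOH) in the whole flask = 1.929 × 10^-3 × 100.0/10.00 = 0.01929 mol
mass of NaOH = 0.01929 × 40.00 = 0.7716 g

0.7716 g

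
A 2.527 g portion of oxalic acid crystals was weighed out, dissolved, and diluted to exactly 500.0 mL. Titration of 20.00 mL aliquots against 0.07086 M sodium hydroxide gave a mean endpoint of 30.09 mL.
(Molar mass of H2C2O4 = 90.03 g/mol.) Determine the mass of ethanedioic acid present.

H2C2O4 + 2 NaOH → Na2C2O4 + 2 H2O
n(NaOH) per titration = 0.03009 × 0.07086 = 2.132 × 10^-3 mol
From the 1:2 ratio, n(H2C2O4) in each aliquot = 1/2 × 2.132 × 10^-3 = 1.066 × 10^-3 mol
n(H2C2O4) in the whole flask = 1.066 × 10^-3 × 500.0/20.00 = 0.02665 mol
mass of H2C2O4 = 0.02665 × 90.03 = 2.399 g

2.399 g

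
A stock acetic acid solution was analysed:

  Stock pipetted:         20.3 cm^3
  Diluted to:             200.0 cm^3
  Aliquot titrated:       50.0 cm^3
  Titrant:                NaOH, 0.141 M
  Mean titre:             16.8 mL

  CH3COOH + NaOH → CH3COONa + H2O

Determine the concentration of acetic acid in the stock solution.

n(NaOH) = 0.0168 × 0.141 = 2.37 × 10^-3 mol
n(CH3COOH) in the aliquot = 2.37 × 10^-3 mol (1:1 ratio)
[CH3COOH]_dilute = 2.37 × 10^-3 / 0.0500 = 0.0474 mol/L
Dilution factor = 200.0 / 20.3 = 9.852
[CH3COOH]_stock = 0.0474 × 9.852 = 0.467 mol/L

0.467 M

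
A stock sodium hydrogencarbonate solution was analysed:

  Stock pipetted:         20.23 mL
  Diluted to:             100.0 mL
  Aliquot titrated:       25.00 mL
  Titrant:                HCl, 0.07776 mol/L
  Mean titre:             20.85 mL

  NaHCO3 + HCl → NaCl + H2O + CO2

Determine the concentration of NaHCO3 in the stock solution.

n(HCl) = 0.02085 × 0.07776 = 1.621 × 10^-3 mol
n(NaHCO3) in the aliquot = 1.621 × 10^-3 mol (1:1 ratio)
[NaHCO3]_dilute = 1.621 × 10^-3 / 0.02500 = 0.06485 mol/L
Dilution factor = 100.0 / 20.23 = 4.943
[NaHCO3]_stock = 0.06485 × 4.943 = 0.3206 mol/L

0.3206 mol/L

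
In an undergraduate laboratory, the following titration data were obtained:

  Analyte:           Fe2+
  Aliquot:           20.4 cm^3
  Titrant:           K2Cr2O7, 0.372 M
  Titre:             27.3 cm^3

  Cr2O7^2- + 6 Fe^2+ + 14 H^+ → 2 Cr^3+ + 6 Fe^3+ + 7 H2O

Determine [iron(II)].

n(K2Cr2O7) = 0.0273 L × 0.372 mol/L = 0.0102 mol
From the 6:1 mole ratio, n(Fe2+) = 6/1 × 0.0102 = 0.0609 mol
[Fe2+] = 0.0609 mol / 0.0204 L = 2.99 mol/L

2.99 M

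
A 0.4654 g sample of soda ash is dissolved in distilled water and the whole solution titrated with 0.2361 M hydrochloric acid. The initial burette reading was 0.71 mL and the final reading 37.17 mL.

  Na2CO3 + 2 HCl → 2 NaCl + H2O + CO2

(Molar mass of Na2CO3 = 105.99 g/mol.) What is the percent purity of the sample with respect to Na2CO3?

98.02 %

n(HCl) = 0.03646 L × 0.2361 mol/L = 8.608 × 10^-3 mol
From the 1:2 ratio, n(Na2CO3) = 1/2 × 8.608 × 10^-3 = 4.304 × 10^-3 mol
mass of Na2CO3 = 4.304 × 10^-3 × 105.99 g/mol = 0.4562 g
% Na2CO3 = 0.4562 / 0.4654 × 100 = 98.02 %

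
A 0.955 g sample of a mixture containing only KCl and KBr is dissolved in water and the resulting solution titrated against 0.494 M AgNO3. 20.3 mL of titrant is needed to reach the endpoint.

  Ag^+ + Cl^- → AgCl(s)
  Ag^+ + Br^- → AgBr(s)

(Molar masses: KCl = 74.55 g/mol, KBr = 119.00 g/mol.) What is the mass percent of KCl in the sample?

n(AgNO3) = 0.0203 × 0.494 = 0.0100 mol
Let x = n(KCl), y = n(KBr).
Titrant: 1x + 1y = 0.0100;  mass: 74.55x + 119.00y = 0.955
Solving, x = 5.36 × 10^-3 mol, y = 4.67 × 10^-3 mol
mass of KCl = 5.36 × 10^-3 × 74.55 = 0.400 g
% KCl = 0.400 / 0.955 × 100 = 41.9 %

41.9 %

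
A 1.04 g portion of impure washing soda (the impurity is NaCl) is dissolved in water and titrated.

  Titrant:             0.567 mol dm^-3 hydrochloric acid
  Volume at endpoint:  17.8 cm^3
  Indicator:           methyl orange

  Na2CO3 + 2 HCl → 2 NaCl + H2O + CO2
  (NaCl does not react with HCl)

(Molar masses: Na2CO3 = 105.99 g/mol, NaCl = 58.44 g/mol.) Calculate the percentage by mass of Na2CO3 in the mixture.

n(HCl) = 0.0178 × 0.567 = 0.0101 mol
Let x = n(Na2CO3), y = n(NaCl).
Titrant: 2x = 0.0101;  mass: 105.99x + 58.44y = 1.04
Solving, x = 5.05 × 10^-3 mol, y = 8.64 × 10^-3 mol
mass of Na2CO3 = 5.05 × 10^-3 × 105.99 = 0.535 g
% Na2CO3 = 0.535 / 1.04 × 100 = 51.4 %

51.4 %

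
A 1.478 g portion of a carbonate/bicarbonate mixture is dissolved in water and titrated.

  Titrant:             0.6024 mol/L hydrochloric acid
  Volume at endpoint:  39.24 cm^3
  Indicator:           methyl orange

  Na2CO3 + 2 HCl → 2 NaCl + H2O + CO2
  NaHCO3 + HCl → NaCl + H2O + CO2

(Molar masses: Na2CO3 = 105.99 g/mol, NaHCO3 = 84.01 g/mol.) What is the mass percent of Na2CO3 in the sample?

58.71 %

n(HCl) = 0.03924 × 0.6024 = 0.02364 mol
Let x = n(Na2CO3), y = n(NaHCO3).
Titrant: 2x + 1y = 0.02364;  mass: 105.99x + 84.01y = 1.478
Solving, x = 8.187 × 10^-3 mol, y = 7.264 × 10^-3 mol
mass of Na2CO3 = 8.187 × 10^-3 × 105.99 = 0.8677 g
% Na2CO3 = 0.8677 / 1.478 × 100 = 58.71 %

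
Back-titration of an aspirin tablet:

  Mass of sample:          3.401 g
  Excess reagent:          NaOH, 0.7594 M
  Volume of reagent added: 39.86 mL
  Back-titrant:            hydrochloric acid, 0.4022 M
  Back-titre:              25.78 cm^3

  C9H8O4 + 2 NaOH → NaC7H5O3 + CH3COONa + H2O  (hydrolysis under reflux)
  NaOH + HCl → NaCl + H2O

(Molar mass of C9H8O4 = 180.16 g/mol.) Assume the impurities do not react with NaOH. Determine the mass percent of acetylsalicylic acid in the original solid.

n(NaOH) added = 0.03986 × 0.7594 = 0.03027 mol
n(HCl) used in back-titration = 0.02578 × 0.4022 = 0.01037 mol
n(NaOH) left over = 0.01037 mol (1:1 ratio)
n(NaOH) consumed by analyte = 0.03027 − 0.01037 = 0.01990 mol
From the 1:2 ratio, n(C9H8O4) = 1/2 × 0.01990 = 9.950 × 10^-3 mol
mass of C9H8O4 = 9.950 × 10^-3 × 180.16 = 1.793 g
% C9H8O4 = 1.793 / 3.401 × 100 = 52.71 %

52.71 %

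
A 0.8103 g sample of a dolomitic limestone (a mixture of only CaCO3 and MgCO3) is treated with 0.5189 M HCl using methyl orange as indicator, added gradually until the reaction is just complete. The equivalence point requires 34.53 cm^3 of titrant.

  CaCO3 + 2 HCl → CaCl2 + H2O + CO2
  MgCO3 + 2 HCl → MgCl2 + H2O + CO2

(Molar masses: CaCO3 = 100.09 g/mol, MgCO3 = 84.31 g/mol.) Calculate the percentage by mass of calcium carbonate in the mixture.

n(HCl) = 0.03453 × 0.5189 = 0.01792 mol
Let x = n(CaCO3), y = n(MgCO3).
Titrant: 2x + 2y = 0.01792;  mass: 100.09x + 84.31y = 0.8103
Solving, x = 3.484 × 10^-3 mol, y = 5.474 × 10^-3 mol
mass of CaCO3 = 3.484 × 10^-3 × 100.09 = 0.3487 g
% CaCO3 = 0.3487 / 0.8103 × 100 = 43.04 %

43.04 %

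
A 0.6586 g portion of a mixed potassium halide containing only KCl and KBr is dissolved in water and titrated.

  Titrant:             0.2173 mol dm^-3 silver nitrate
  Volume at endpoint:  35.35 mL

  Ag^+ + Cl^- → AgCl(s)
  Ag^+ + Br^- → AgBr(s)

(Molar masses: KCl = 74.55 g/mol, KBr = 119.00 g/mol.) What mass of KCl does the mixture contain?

0.4285 g

n(AgNO3) = 0.03535 × 0.2173 = 7.682 × 10^-3 mol
Let x = n(KCl), y = n(KBr).
Titrant: 1x + 1y = 7.682 × 10^-3;  mass: 74.55x + 119.00y = 0.6586
Solving, x = 5.748 × 10^-3 mol, y = 1.933 × 10^-3 mol
mass of KCl = 5.748 × 10^-3 × 74.55 = 0.4285 g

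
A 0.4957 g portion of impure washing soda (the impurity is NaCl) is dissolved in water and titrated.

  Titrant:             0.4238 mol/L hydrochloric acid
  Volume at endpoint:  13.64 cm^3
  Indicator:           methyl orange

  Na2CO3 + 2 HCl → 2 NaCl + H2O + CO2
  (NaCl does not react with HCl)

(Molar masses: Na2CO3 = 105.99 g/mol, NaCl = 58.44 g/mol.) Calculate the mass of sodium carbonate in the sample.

n(HCl) = 0.01364 × 0.4238 = 5.781 × 10^-3 mol
Let x = n(Na2CO3), y = n(NaCl).
Titrant: 2x = 5.781 × 10^-3;  mass: 105.99x + 58.44y = 0.4957
Solving, x = 2.890 × 10^-3 mol, y = 3.240 × 10^-3 mol
mass of Na2CO3 = 2.890 × 10^-3 × 105.99 = 0.3063 g

0.3063 g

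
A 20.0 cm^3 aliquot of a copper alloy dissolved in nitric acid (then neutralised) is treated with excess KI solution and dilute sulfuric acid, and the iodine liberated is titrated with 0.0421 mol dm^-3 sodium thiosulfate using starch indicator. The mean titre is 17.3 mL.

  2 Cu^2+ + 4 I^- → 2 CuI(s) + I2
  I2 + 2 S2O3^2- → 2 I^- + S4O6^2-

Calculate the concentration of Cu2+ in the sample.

n(S2O3^2-) = 0.0173 × 0.0421 = 7.28 × 10^-4 mol
n(I2) = n(S2O3^2-)/2 = 3.64 × 10^-4 mol
From the 2:1 ratio, n(Cu2+) in the aliquot = 2/1 × 3.64 × 10^-4 = 7.28 × 10^-4 mol
[Cu2+] = 7.28 × 10^-4 / 0.0200 = 0.0364 mol/L

0.0364 mol/L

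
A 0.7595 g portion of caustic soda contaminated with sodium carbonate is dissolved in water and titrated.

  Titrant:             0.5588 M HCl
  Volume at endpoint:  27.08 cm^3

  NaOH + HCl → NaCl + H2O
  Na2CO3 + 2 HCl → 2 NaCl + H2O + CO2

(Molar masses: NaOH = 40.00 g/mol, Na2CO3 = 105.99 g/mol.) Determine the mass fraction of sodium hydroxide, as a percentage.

n(HCl) = 0.02708 × 0.5588 = 0.01513 mol
Let x = n(NaOH), y = n(Na2CO3).
Titrant: 1x + 2y = 0.01513;  mass: 40.00x + 105.99y = 0.7595
Solving, x = 3.266 × 10^-3 mol, y = 5.933 × 10^-3 mol
mass of NaOH = 3.266 × 10^-3 × 40.00 = 0.1306 g
% NaOH = 0.1306 / 0.7595 × 100 = 17.20 %

17.20 %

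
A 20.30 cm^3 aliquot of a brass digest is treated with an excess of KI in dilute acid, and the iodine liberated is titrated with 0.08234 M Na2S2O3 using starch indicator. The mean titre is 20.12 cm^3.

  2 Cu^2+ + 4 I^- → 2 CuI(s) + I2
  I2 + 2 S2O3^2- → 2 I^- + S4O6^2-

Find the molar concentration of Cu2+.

0.08161 M

n(S2O3^2-) = 0.02012 × 0.08234 = 1.657 × 10^-3 mol
n(I2) = n(S2O3^2-)/2 = 8.283 × 10^-4 mol
From the 2:1 ratio, n(Cu2+) in the aliquot = 2/1 × 8.283 × 10^-4 = 1.657 × 10^-3 mol
[Cu2+] = 1.657 × 10^-3 / 0.02030 = 0.08161 mol/L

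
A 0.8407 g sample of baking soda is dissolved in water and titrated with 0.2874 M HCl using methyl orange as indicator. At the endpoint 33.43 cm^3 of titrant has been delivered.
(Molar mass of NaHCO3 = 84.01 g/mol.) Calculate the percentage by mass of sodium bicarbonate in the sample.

NaHCO3 + HCl → NaCl + H2O + CO2
n(HCl) = 0.03343 L × 0.2874 mol/L = 9.608 × 10^-3 mol
n(NaHCO3) = 9.608 × 10^-3 mol (1:1 ratio)
mass of NaHCO3 = 9.608 × 10^-3 × 84.01 g/mol = 0.8071 g
% NaHCO3 = 0.8071 / 0.8407 × 100 = 96.01 %

96.01 %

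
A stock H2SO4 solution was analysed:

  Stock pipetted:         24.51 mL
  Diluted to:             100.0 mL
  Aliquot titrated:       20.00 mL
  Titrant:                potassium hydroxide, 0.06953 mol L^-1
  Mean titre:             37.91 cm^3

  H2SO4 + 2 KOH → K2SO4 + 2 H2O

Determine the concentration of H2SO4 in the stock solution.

0.2689 mol/L

n(KOH) = 0.03791 × 0.06953 = 2.636 × 10^-3 mol
From the 1:2 ratio, n(H2SO4) in the aliquot = 1/2 × 2.636 × 10^-3 = 1.318 × 10^-3 mol
[H2SO4]_dilute = 1.318 × 10^-3 / 0.02000 = 0.06590 mol/L
Dilution factor = 100.0 / 24.51 = 4.080
[H2SO4]_stock = 0.06590 × 4.080 = 0.2689 mol/L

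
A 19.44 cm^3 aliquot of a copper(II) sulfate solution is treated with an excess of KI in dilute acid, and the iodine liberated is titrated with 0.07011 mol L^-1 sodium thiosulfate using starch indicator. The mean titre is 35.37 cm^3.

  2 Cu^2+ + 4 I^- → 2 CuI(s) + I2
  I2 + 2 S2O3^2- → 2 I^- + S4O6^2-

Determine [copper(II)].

0.1276 mol/L

n(S2O3^2-) = 0.03537 × 0.07011 = 2.480 × 10^-3 mol
n(I2) = n(S2O3^2-)/2 = 1.240 × 10^-3 mol
From the 2:1 ratio, n(Cu2+) in the aliquot = 2/1 × 1.240 × 10^-3 = 2.480 × 10^-3 mol
[Cu2+] = 2.480 × 10^-3 / 0.01944 = 0.1276 mol/L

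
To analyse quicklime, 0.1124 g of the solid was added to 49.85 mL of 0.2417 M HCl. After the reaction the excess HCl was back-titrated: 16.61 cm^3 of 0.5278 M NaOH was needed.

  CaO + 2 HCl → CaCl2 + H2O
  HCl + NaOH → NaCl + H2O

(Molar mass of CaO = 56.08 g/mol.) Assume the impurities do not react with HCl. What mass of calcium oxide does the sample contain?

n(HCl) added = 0.04985 × 0.2417 = 0.01205 mol
n(NaOH) used in back-titration = 0.01661 × 0.5278 = 8.767 × 10^-3 mol
n(HCl) left over = 8.767 × 10^-3 mol (1:1 ratio)
n(HCl) consumed by analyte = 0.01205 − 8.767 × 10^-3 = 3.282 × 10^-3 mol
From the 1:2 ratio, n(CaO) = 1/2 × 3.282 × 10^-3 = 1.641 × 10^-3 mol
mass of CaO = 1.641 × 10^-3 × 56.08 = 0.09203 g

0.09203 g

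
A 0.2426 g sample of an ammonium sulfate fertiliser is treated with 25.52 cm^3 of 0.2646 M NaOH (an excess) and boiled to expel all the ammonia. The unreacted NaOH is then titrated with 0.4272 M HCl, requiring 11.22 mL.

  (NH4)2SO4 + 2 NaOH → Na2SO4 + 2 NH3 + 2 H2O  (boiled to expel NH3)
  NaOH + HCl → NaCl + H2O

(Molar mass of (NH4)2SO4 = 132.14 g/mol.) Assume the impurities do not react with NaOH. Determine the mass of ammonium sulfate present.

0.1295 g

n(NaOH) added = 0.02552 × 0.2646 = 6.753 × 10^-3 mol
n(HCl) used in back-titration = 0.01122 × 0.4272 = 4.793 × 10^-3 mol
n(NaOH) left over = 4.793 × 10^-3 mol (1:1 ratio)
n(NaOH) consumed by analyte = 6.753 × 10^-3 − 4.793 × 10^-3 = 1.959 × 10^-3 mol
From the 1:2 ratio, n((NH4)2SO4) = 1/2 × 1.959 × 10^-3 = 9.797 × 10^-4 mol
mass of (NH4)2SO4 = 9.797 × 10^-4 × 132.14 = 0.1295 g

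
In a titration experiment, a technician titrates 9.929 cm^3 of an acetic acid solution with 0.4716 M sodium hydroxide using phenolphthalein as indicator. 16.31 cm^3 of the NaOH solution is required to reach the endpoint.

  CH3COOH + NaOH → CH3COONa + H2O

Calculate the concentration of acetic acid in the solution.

n(NaOH) = 0.01631 L × 0.4716 mol/L = 7.692 × 10^-3 mol
n(CH3COOH) = 7.692 × 10^-3 mol (1:1 mole ratio)
[CH3COOH] = 7.692 × 10^-3 mol / 0.009929 L = 0.7747 mol/L

0.7747 M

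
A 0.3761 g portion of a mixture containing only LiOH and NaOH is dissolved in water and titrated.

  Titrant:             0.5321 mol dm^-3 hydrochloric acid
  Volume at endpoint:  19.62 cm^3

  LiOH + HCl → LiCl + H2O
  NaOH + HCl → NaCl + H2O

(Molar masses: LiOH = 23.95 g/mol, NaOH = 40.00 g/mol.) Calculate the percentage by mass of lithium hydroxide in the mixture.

16.46 %

n(HCl) = 0.01962 × 0.5321 = 0.01044 mol
Let x = n(LiOH), y = n(NaOH).
Titrant: 1x + 1y = 0.01044;  mass: 23.95x + 40.00y = 0.3761
Solving, x = 2.585 × 10^-3 mol, y = 7.855 × 10^-3 mol
mass of LiOH = 2.585 × 10^-3 × 23.95 = 0.06191 g
% LiOH = 0.06191 / 0.3761 × 100 = 16.46 %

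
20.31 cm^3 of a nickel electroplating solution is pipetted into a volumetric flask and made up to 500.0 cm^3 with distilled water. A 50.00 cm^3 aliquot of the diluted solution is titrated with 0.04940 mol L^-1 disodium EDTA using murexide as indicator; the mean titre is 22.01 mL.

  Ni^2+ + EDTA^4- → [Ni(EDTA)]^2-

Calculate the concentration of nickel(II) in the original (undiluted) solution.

0.5353 mol/L

n(EDTA) = 0.02201 × 0.04940 = 1.087 × 10^-3 mol
n(Ni2+) in the aliquot = 1.087 × 10^-3 mol (1:1 ratio)
[Ni2+]_dilute = 1.087 × 10^-3 / 0.05000 = 0.02175 mol/L
Dilution factor = 500.0 / 20.31 = 24.62
[Ni2+]_stock = 0.02175 × 24.62 = 0.5353 mol/L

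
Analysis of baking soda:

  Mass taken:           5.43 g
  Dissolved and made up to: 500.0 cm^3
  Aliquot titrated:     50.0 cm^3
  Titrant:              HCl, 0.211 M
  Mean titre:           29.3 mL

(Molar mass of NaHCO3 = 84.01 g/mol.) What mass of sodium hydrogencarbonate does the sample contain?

5.19 g

NaHCO3 + HCl → NaCl + H2O + CO2
n(HCl) per titration = 0.0293 × 0.211 = 6.18 × 10^-3 mol
n(NaHCO3) in each aliquot = 6.18 × 10^-3 mol (1:1 ratio)
n(NaHCO3) in the whole flask = 6.18 × 10^-3 × 500.0/50.0 = 0.0618 mol
mass of NaHCO3 = 0.0618 × 84.01 = 5.19 g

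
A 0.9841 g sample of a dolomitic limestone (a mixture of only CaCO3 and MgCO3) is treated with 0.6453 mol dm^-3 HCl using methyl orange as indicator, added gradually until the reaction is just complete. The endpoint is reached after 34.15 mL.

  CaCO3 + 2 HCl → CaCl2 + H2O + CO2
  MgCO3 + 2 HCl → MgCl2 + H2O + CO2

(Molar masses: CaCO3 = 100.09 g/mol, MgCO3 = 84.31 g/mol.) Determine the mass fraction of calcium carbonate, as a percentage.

n(HCl) = 0.03415 × 0.6453 = 0.02204 mol
Let x = n(CaCO3), y = n(MgCO3).
Titrant: 2x + 2y = 0.02204;  mass: 100.09x + 84.31y = 0.9841
Solving, x = 3.494 × 10^-3 mol, y = 7.525 × 10^-3 mol
mass of CaCO3 = 3.494 × 10^-3 × 100.09 = 0.3497 g
% CaCO3 = 0.3497 / 0.9841 × 100 = 35.53 %

35.53 %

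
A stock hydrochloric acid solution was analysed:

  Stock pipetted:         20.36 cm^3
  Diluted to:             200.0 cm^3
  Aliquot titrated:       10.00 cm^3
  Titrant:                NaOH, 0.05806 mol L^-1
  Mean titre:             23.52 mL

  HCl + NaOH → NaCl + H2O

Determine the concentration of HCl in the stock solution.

n(NaOH) = 0.02352 × 0.05806 = 1.366 × 10^-3 mol
n(HCl) in the aliquot = 1.366 × 10^-3 mol (1:1 ratio)
[HCl]_dilute = 1.366 × 10^-3 / 0.01000 = 0.1366 mol/L
Dilution factor = 200.0 / 20.36 = 9.823
[HCl]_stock = 0.1366 × 9.823 = 1.341 mol/L

1.341 mol/L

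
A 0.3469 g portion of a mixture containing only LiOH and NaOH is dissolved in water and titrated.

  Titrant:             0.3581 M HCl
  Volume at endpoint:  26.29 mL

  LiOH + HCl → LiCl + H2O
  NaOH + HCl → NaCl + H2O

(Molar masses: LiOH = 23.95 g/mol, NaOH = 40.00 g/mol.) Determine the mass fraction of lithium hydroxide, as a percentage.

12.77 %

n(HCl) = 0.02629 × 0.3581 = 9.414 × 10^-3 mol
Let x = n(LiOH), y = n(NaOH).
Titrant: 1x + 1y = 9.414 × 10^-3;  mass: 23.95x + 40.00y = 0.3469
Solving, x = 1.849 × 10^-3 mol, y = 7.565 × 10^-3 mol
mass of LiOH = 1.849 × 10^-3 × 23.95 = 0.04429 g
% LiOH = 0.04429 / 0.3469 × 100 = 12.77 %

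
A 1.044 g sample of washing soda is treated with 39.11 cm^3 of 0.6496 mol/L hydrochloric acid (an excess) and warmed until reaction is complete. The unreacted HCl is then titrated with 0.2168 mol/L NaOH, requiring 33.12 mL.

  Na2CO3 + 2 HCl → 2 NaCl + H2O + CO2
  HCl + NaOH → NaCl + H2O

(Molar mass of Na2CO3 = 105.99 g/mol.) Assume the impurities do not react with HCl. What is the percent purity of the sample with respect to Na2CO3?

92.52 %

n(HCl) added = 0.03911 × 0.6496 = 0.02541 mol
n(NaOH) used in back-titration = 0.03312 × 0.2168 = 7.180 × 10^-3 mol
n(HCl) left over = 7.180 × 10^-3 mol (1:1 ratio)
n(HCl) consumed by analyte = 0.02541 − 7.180 × 10^-3 = 0.01823 mol
From the 1:2 ratio, n(Na2CO3) = 1/2 × 0.01823 = 9.113 × 10^-3 mol
mass of Na2CO3 = 9.113 × 10^-3 × 105.99 = 0.9659 g
% Na2CO3 = 0.9659 / 1.044 × 100 = 92.52 %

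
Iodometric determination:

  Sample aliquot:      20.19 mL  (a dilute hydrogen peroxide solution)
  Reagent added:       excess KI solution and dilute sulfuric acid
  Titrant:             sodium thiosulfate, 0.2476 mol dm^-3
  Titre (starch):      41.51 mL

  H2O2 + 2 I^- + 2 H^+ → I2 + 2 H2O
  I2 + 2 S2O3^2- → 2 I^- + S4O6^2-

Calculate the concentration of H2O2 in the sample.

0.2545 mol/L

n(S2O3^2-) = 0.04151 × 0.2476 = 0.01028 mol
n(I2) = n(S2O3^2-)/2 = 5.139 × 10^-3 mol
n(H2O2) in the aliquot = 5.139 × 10^-3 mol (1:1 ratio)
[H2O2] = 5.139 × 10^-3 / 0.02019 = 0.2545 mol/L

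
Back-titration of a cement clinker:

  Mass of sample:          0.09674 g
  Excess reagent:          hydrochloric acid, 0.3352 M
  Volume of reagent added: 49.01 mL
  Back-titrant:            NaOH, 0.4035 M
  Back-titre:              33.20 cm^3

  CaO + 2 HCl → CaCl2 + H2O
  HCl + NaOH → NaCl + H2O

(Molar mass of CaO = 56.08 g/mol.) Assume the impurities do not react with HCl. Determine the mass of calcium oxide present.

n(HCl) added = 0.04901 × 0.3352 = 0.01643 mol
n(NaOH) used in back-titration = 0.03320 × 0.4035 = 0.01340 mol
n(HCl) left over = 0.01340 mol (1:1 ratio)
n(HCl) consumed by analyte = 0.01643 − 0.01340 = 3.032 × 10^-3 mol
From the 1:2 ratio, n(CaO) = 1/2 × 3.032 × 10^-3 = 1.516 × 10^-3 mol
mass of CaO = 1.516 × 10^-3 × 56.08 = 0.08502 g

0.08502 g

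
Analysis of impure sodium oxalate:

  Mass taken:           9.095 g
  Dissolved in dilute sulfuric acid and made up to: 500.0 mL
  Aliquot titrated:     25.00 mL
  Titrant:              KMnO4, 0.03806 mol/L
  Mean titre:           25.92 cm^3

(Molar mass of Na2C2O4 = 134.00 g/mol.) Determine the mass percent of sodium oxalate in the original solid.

2 MnO4^- + 5 C2O4^2- + 16 H^+ → 2 Mn^2+ + 10 CO2 + 8 H2O
n(KMnO4) per titration = 0.02592 × 0.03806 = 9.865 × 10^-4 mol
From the 5:2 ratio, n(Na2C2O4) in each aliquot = 5/2 × 9.865 × 10^-4 = 2.466 × 10^-3 mol
n(Na2C2O4) in the whole flask = 2.466 × 10^-3 × 500.0/25.00 = 0.04933 mol
mass of Na2C2O4 = 0.04933 × 134.00 = 6.610 g
% Na2C2O4 = 6.610 / 9.095 × 100 = 72.67 %

72.67 %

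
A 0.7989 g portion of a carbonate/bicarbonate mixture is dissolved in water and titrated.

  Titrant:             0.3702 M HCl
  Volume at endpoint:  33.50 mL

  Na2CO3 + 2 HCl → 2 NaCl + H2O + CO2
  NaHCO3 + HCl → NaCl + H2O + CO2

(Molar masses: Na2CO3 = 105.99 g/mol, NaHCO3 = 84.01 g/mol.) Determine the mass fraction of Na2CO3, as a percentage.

51.97 %

n(HCl) = 0.03350 × 0.3702 = 0.01240 mol
Let x = n(Na2CO3), y = n(NaHCO3).
Titrant: 2x + 1y = 0.01240;  mass: 105.99x + 84.01y = 0.7989
Solving, x = 3.917 × 10^-3 mol, y = 4.568 × 10^-3 mol
mass of Na2CO3 = 3.917 × 10^-3 × 105.99 = 0.4152 g
% Na2CO3 = 0.4152 / 0.7989 × 100 = 51.97 %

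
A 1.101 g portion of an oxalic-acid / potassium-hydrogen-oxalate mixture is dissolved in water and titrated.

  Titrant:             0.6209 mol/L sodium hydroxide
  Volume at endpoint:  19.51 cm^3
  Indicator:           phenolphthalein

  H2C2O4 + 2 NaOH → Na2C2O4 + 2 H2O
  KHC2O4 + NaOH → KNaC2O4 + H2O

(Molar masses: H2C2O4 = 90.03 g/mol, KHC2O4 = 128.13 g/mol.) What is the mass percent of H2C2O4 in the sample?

n(NaOH) = 0.01951 × 0.6209 = 0.01211 mol
Let x = n(H2C2O4), y = n(KHC2O4).
Titrant: 2x + 1y = 0.01211;  mass: 90.03x + 128.13y = 1.101
Solving, x = 2.714 × 10^-3 mol, y = 6.686 × 10^-3 mol
mass of H2C2O4 = 2.714 × 10^-3 × 90.03 = 0.2443 g
% H2C2O4 = 0.2443 / 1.101 × 100 = 22.19 %

22.19 %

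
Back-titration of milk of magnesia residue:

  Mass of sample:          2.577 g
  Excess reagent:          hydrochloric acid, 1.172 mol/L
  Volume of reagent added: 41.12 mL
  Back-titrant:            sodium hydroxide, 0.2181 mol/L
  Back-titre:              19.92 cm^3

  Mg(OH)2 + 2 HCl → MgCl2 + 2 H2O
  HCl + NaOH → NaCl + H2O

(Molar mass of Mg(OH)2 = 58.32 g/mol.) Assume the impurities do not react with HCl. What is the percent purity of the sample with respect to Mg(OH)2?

n(HCl) added = 0.04112 × 1.172 = 0.04819 mol
n(NaOH) used in back-titration = 0.01992 × 0.2181 = 4.345 × 10^-3 mol
n(HCl) left over = 4.345 × 10^-3 mol (1:1 ratio)
n(HCl) consumed by analyte = 0.04819 − 4.345 × 10^-3 = 0.04385 mol
From the 1:2 ratio, n(Mg(OH)2) = 1/2 × 0.04385 = 0.02192 mol
mass of Mg(OH)2 = 0.02192 × 58.32 = 1.279 g
% Mg(OH)2 = 1.279 / 2.577 × 100 = 49.62 %

49.62 %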